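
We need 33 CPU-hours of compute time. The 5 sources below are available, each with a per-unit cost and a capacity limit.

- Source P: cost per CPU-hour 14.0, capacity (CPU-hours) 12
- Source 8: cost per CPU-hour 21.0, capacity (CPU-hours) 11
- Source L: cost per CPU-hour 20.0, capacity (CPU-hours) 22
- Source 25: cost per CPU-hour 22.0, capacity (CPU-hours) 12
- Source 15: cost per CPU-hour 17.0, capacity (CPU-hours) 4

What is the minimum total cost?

Fill from the cheapest source first.
Source P at 14.0: take all 12 CPU-hours — 21 still needed.
Source 15 (17.0): use full 4 — 17 CPU-hours to go.
Source L at 20.0: take 17 of its 22 — requirement met.
Source 8, Source 25: unused.
Cost = 12×14.0 + 4×17.0 + 17×20.0 = 576.

576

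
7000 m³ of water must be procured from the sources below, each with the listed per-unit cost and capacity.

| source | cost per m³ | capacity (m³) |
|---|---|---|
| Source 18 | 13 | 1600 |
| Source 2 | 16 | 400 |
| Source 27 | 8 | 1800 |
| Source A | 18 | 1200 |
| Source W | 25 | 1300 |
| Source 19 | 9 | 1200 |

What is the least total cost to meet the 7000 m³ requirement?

94000

Fill from the cheapest source first.
Source 27 at 8: take all 1800 m³ → 5200 still needed.
Source 19 at 9: take all 1200 m³ → 4000 still needed.
Take 1600 from Source 18 at 13 → need 2400 more.
Source 2 at 16: take all 400 m³ → 2000 still needed.
Source A at 18: take all 1200 m³ → 800 still needed.
Source W at 25: take 800 of its 1300 → requirement met.
Cost = 1800×8 + 1200×9 + 1600×13 + 400×16 + 1200×18 + 800×25 = 94000.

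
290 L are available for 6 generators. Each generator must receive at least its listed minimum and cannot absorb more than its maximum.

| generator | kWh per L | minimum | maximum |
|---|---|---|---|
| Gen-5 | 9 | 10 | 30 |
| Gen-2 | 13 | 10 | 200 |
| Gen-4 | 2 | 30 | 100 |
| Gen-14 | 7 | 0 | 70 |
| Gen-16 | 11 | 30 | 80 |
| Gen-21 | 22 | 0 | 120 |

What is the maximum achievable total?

4420

Meeting every minimum uses 10+10+30+0+30+0 = 80 L, leaving 210.
Rank by kWh per L: Gen-21 22 > Gen-2 13 > Gen-16 11 > Gen-5 9 > Gen-14 7 > Gen-4 2.
Gen-21: +120 to 120 (cap) → 90 left.
Gen-2: +90 (room for 190) → 100. Pool exhausted.
Total = 9×10 + 13×100 + 2×30 + 11×30 + 22×120 = 4420.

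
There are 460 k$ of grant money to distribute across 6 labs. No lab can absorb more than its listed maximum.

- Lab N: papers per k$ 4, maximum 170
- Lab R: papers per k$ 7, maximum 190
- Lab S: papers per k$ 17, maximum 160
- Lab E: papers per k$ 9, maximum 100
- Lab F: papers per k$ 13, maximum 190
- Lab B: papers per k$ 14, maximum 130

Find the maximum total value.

Highest papers per k$ first: Lab S 17 > Lab B 14 > Lab F 13 > Lab E 9 > Lab R 7 > Lab N 4.
Lab S takes 160 to reach its cap of 160 → 300 left.
Give Lab B 130 to hit its cap of 130 → 170 left.
Lab F has room for 190 but only 170 remain, so it gets 170.
Total = 17×160 + 13×170 + 14×130 = 6750.

6750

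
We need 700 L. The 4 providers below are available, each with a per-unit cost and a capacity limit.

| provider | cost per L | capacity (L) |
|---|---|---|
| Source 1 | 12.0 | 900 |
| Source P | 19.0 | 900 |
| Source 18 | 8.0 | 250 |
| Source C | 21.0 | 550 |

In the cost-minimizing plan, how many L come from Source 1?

Use providers in increasing cost order.
Source 18 (8.0): use full 250 → 450 L to go.
Take 450 from Source 1 at 12.0 to finish.
Source P, Source C: unused.

450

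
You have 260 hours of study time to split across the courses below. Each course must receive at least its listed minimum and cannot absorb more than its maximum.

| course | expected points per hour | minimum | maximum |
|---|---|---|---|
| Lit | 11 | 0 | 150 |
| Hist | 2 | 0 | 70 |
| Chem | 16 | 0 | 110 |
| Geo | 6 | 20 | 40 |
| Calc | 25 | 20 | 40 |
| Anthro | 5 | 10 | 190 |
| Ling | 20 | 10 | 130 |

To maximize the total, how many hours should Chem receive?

Meeting every minimum uses 0+0+0+20+20+10+10 = 60 hours, leaving 200.
Rank by expected points per hour: Calc 25 > Ling 20 > Chem 16 > Lit 11 > Geo 6 > Anthro 5 > Hist 2.
Calc: +20 to 40 (cap) — 180 left.
Ling takes 120 more to reach its cap of 130 — 60 left.
Chem: +60 (room for 110) → 60. Pool exhausted.

60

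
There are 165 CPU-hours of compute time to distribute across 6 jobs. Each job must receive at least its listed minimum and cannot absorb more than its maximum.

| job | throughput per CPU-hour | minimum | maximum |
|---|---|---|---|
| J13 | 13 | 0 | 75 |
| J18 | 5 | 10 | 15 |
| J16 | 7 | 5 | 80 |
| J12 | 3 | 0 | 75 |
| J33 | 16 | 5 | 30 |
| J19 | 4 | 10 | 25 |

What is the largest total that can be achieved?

Meeting every minimum uses 0+10+5+0+5+10 = 30 CPU-hours, leaving 135.
Highest throughput per CPU-hour first: J33 16 > J13 13 > J16 7 > J18 5 > J19 4 > J12 3.
J33 takes 25 more to reach its cap of 30 — 110 left.
Give J13 75 more to hit its cap of 75 — 35 left.
J16 has room for 75 more but only 35 remain, so it gets 40.
Total = 13×75 + 5×10 + 7×40 + 16×30 + 4×10 = 1825.

1825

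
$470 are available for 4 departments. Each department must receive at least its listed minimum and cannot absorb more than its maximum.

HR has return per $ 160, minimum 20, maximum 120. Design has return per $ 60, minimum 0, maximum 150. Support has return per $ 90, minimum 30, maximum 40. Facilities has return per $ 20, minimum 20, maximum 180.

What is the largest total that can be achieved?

35000

Meeting every minimum uses 20+0+30+20 = 70 $, leaving 400.
Rank by return per $: HR 160 > Support 90 > Design 60 > Facilities 20.
Give HR 100 more to hit its cap of 120 → 300 left.
Give Support 10 more to hit its cap of 40 → 290 left.
Give Design 150 more to hit its cap of 150 → 140 left.
Only 140 left; Facilities takes them to reach 160.
Total = 160×120 + 60×150 + 90×40 + 20×160 = 35000.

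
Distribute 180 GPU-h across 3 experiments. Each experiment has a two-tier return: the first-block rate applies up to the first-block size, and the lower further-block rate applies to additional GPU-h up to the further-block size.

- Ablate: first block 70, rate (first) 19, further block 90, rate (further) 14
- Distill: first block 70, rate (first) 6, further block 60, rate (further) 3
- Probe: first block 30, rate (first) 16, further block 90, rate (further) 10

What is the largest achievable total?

2930

Treat each block as its own option and order by rate: Ablate/first 19 > Probe/first 16 > Ablate/second 14 > Probe/second 10 > Distill/first 6 > Distill/second 3.
Fill Ablate first block (70 at 19) ; 110 left.
Probe/first (16): +30 ; 80 left.
80 remain; put them into Ablate second at 14.
Total = 19×70 + 16×30 + 14×80 = 2930.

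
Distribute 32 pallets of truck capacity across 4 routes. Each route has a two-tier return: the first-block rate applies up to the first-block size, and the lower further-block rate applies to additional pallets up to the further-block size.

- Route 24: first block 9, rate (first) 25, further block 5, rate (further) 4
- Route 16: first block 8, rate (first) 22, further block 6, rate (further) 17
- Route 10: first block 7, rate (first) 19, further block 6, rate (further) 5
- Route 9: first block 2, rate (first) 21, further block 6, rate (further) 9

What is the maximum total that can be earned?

Rank every tier by rate: Route 24/tier1 25 > Route 16/tier1 22 > Route 9/tier1 21 > Route 10/tier1 19 > Route 16/tier2 17 > Route 9/tier2 9 > Route 10/tier2 5 > Route 24/tier2 4.
Route 24 tier1 at 25: fill all 9 — 23 left.
Fill Route 16 tier1 block (8 at 22) — 15 left.
Fill Route 9 tier1 block (2 at 21) — 13 left.
Fill Route 10 tier1 block (7 at 19) — 6 left.
Route 16/tier2 (17): +6 — 0 left.
Total = 25×9 + 22×8 + 21×2 + 19×7 + 17×6 = 678.

678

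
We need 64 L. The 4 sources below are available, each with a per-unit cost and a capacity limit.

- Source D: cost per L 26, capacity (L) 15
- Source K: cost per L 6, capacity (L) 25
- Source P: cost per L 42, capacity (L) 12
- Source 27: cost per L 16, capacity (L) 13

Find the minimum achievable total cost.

1210

Cheapest first:
Take 25 from Source K at 6 → need 39 more.
Take 13 from Source 27 at 16 → need 26 more.
Source D (26): use full 15 → 11 L to go.
Source P at 42: take 11 of its 12 → requirement met.
Cost = 25×6 + 13×16 + 15×26 + 11×42 = 1210.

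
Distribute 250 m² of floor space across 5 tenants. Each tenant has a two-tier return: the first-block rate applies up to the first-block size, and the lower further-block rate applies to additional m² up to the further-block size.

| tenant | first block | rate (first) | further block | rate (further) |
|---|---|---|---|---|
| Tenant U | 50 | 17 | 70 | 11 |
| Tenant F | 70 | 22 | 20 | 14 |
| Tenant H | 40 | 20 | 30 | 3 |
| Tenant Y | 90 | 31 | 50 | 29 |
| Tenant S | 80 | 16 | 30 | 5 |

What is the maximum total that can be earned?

6580

Order all 10 blocks by rate: Tenant Y/first 31 > Tenant Y/second 29 > Tenant F/first 22 > Tenant H/first 20 > Tenant U/first 17 > Tenant S/first 16 > Tenant F/second 14 > Tenant U/second 11 > Tenant S/second 5 > Tenant H/second 3.
Tenant Y/first (31): +90 ; 160 left.
Tenant Y second at 29: fill all 50 ; 110 left.
Tenant F/first (22): +70 ; 40 left.
Tenant H first at 20: fill all 40 ; 0 left.
Total = 31×90 + 29×50 + 22×70 + 20×40 = 6580.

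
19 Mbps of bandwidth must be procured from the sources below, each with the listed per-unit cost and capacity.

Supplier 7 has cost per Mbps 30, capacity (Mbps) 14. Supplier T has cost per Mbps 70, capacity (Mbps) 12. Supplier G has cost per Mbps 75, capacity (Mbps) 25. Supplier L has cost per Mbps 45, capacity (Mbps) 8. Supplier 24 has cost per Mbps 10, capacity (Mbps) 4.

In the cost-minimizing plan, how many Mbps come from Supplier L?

Use sources in increasing cost order.
Supplier 24 at 10: take all 4 Mbps → 15 still needed.
Take 14 from Supplier 7 at 30 → need 1 more.
Supplier L (45): take the remaining 1 → done.
Supplier T, Supplier G: unused.

1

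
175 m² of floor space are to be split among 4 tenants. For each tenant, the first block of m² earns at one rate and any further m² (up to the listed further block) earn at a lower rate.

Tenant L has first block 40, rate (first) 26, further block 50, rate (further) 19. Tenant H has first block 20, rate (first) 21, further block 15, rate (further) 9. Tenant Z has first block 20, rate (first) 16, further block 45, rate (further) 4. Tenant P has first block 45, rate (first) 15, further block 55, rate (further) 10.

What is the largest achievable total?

Order all 8 blocks by rate: Tenant L/first 26 > Tenant H/first 21 > Tenant L/second 19 > Tenant Z/first 16 > Tenant P/first 15 > Tenant P/second 10 > Tenant H/second 9 > Tenant Z/second 4.
Fill Tenant L first block (40 at 26) ; 135 left.
Fill Tenant H first block (20 at 21) ; 115 left.
Tenant L/second (19): +50 ; 65 left.
Tenant Z/first (16): +20 ; 45 left.
Tenant P first at 15: fill all 45 ; 0 left.
Total = 26×40 + 21×20 + 19×50 + 16×20 + 15×45 = 3405.

3405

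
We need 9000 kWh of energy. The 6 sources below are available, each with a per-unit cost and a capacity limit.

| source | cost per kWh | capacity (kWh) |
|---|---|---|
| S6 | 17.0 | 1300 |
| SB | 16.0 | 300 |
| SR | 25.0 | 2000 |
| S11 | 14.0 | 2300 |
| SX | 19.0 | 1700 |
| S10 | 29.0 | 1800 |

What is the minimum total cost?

Use sources in increasing cost order.
S11 (14.0): use full 2300 ; 6700 kWh to go.
SB (16.0): use full 300 ; 6400 kWh to go.
Take 1300 from S6 at 17.0 ; need 5100 more.
Take 1700 from SX at 19.0 ; need 3400 more.
SR at 25.0: take all 2000 kWh ; 1400 still needed.
S10 (29.0): take the remaining 1400 ; done.
Cost = 2300×14.0 + 300×16.0 + 1300×17.0 + 1700×19.0 + 2000×25.0 + 1400×29.0 = 182000.

182000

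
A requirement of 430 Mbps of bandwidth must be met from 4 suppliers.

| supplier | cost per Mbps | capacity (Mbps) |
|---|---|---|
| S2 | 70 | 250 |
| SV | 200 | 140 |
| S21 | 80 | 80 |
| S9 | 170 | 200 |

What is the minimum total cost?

40900

Use suppliers in increasing cost order.
S2 (70): use full 250 → 180 Mbps to go.
S21 (80): use full 80 → 100 Mbps to go.
S9 at 170: take 100 of its 200 → requirement met.
SV: unused.
Cost = 250×70 + 80×80 + 100×170 = 40900.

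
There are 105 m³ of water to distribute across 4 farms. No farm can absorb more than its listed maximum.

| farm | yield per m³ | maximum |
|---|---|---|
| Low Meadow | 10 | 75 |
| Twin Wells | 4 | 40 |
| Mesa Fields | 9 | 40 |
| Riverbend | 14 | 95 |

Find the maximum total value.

Order the farms by yield per m³: Riverbend 14 > Low Meadow 10 > Mesa Fields 9 > Twin Wells 4.
Give Riverbend 95 to hit its cap of 95 → 10 left.
Only 10 left; Low Meadow takes them to reach 10.
Total = 10×10 + 14×95 = 1430.

1430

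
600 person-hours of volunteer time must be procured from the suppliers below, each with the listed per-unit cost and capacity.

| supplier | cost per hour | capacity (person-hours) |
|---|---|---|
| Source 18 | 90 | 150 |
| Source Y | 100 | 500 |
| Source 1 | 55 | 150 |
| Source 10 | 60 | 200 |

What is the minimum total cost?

43750

Fill from the cheapest supplier first.
Take 150 from Source 1 at 55 — need 450 more.
Take 200 from Source 10 at 60 — need 250 more.
Source 18 at 90: take all 150 person-hours — 100 still needed.
Take 100 from Source Y at 100 to finish.
Cost = 150×55 + 200×60 + 150×90 + 100×100 = 43750.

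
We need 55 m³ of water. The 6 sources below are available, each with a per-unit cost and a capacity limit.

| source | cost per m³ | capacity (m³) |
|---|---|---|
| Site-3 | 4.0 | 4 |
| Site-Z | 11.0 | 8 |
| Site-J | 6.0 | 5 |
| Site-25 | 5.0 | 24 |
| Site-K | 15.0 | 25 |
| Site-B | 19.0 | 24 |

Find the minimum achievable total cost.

Use sources in increasing cost order.
Site-3 (4.0): use full 4 → 51 m³ to go.
Site-25 (5.0): use full 24 → 27 m³ to go.
Take 5 from Site-J at 6.0 → need 22 more.
Site-Z at 11.0: take all 8 m³ → 14 still needed.
Take 14 from Site-K at 15.0 to finish.
Site-B: unused.
Cost = 4×4.0 + 24×5.0 + 5×6.0 + 8×11.0 + 14×15.0 = 464.

464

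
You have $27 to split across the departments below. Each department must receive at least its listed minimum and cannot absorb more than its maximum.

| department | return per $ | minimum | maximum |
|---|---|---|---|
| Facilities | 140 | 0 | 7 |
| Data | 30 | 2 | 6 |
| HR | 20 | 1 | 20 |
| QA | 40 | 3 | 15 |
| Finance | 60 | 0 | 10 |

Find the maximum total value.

1940

Meeting every minimum uses 0+2+1+3+0 = 6 $, leaving 21.
Highest return per $ first: Facilities 140 > Finance 60 > QA 40 > Data 30 > HR 20.
Facilities takes 7 more to reach its cap of 7 → 14 left.
Finance takes 10 more to reach its cap of 10 → 4 left.
QA: +4 (room for 12) → 7. Pool exhausted.
Total = 140×7 + 30×2 + 20×1 + 40×7 + 60×10 = 1940.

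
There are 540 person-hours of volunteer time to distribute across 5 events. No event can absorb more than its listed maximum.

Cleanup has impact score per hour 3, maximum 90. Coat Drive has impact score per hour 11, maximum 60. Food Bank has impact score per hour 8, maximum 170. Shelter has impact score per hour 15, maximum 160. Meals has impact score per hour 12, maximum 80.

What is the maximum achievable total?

Highest impact score per hour first: Shelter 15 > Meals 12 > Coat Drive 11 > Food Bank 8 > Cleanup 3.
Shelter takes 160 to reach its cap of 160 — 380 left.
Give Meals 80 to hit its cap of 80 — 300 left.
Give Coat Drive 60 to hit its cap of 60 — 240 left.
Food Bank: +170 to 170 (cap) — 70 left.
Cleanup has room for 90 but only 70 remain, so it gets 70.
Total = 3×70 + 11×60 + 8×170 + 15×160 + 12×80 = 5590.

5590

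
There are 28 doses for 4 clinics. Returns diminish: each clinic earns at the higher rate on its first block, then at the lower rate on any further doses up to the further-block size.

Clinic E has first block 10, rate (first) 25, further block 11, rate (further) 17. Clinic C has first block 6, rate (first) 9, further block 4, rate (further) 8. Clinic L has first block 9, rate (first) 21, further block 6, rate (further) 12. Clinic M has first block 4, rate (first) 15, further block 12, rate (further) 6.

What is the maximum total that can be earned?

592

Treat each block as its own option and order by rate: Clinic E/first 25 > Clinic L/first 21 > Clinic E/second 17 > Clinic M/first 15 > Clinic L/second 12 > Clinic C/first 9 > Clinic C/second 8 > Clinic M/second 6.
Clinic E first at 25: fill all 10 ; 18 left.
Clinic L first at 21: fill all 9 ; 9 left.
Clinic E second at 17: only 9 left, fill 9.
Total = 25×10 + 21×9 + 17×9 = 592.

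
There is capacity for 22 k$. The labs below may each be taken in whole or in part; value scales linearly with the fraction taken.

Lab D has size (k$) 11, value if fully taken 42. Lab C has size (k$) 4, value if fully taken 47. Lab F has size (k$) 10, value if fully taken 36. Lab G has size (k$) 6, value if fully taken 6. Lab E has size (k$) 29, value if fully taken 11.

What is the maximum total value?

114.2

Best value per unit of size first: Lab C 47/4≈11.8, Lab D 42/11≈3.82, Lab F 36/10≈3.6, Lab G 6/6≈1, Lab E 11/29≈0.379.
Lab C: take in full, 4 k$ for value 47 ; 18 left.
Lab D: take in full, 11 k$ for value 42 ; 7 left.
Only 7 k$ remain; take 7/10 of Lab F for value 36×7/10 = 25.2.
Total value = 114.2.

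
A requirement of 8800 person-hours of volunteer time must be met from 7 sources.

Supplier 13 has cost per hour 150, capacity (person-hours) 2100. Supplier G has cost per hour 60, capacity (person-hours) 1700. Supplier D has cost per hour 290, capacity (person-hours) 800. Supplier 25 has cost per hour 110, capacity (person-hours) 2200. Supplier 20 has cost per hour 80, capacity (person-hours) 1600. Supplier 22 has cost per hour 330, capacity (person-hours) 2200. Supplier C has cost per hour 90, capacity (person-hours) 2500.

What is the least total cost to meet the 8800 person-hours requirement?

817000

Fill from the cheapest source first.
Supplier G (60): use full 1700 ; 7100 person-hours to go.
Supplier 20 at 80: take all 1600 person-hours ; 5500 still needed.
Supplier C (90): use full 2500 ; 3000 person-hours to go.
Supplier 25 at 110: take all 2200 person-hours ; 800 still needed.
Take 800 from Supplier 13 at 150 to finish.
Supplier D, Supplier 22: unused.
Cost = 1700×60 + 1600×80 + 2500×90 + 2200×110 + 800×150 = 817000.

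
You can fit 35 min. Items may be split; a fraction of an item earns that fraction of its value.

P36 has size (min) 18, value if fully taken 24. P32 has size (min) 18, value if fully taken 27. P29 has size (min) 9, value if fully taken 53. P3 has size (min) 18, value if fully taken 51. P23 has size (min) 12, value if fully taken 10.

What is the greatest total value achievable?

Sort by value density: P29 53/9≈5.89, P3 51/18≈2.83, P32 27/18≈1.5, P36 24/18≈1.33, P23 10/12≈0.833.
P29: take in full, 9 min for value 53 → 26 left.
All 18 min of P3 fit (value 51) → 8 remain.
Fill the last 8 min with part of P32: 8/18 of it earns 12.
Total value = 116.

116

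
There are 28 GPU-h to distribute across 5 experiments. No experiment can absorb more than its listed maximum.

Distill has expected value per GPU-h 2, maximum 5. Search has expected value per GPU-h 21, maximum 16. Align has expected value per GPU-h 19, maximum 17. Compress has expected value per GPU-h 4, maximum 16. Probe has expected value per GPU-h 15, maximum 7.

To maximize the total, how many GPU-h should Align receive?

12

Order the experiments by expected value per GPU-h: Search 21 > Align 19 > Probe 15 > Compress 4 > Distill 2.
Give Search 16 to hit its cap of 16 ; 12 left.
Align has room for 17 but only 12 remain, so it gets 12.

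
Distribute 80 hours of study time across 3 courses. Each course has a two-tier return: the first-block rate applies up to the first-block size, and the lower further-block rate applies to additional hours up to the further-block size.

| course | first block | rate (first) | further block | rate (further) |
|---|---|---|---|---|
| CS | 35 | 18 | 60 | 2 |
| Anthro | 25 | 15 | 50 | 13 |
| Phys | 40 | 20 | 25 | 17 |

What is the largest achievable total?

Treat each block as its own option and order by rate: Phys/first 20 > CS/first 18 > Phys/second 17 > Anthro/first 15 > Anthro/second 13 > CS/second 2.
Fill Phys first block (40 at 20) ; 40 left.
CS first at 18: fill all 35 ; 5 left.
5 remain; put them into Phys second at 17.
Total = 20×40 + 18×35 + 17×5 = 1515.

1515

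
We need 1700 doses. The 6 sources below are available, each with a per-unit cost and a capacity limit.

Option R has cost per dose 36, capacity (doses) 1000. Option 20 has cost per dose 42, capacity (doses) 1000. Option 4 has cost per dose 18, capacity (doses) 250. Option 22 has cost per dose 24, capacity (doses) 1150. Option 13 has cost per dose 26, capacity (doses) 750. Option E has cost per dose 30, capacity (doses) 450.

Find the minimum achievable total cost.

Use sources in increasing cost order.
Take 250 from Option 4 at 18 → need 1450 more.
Option 22 (24): use full 1150 → 300 doses to go.
Take 300 from Option 13 at 26 to finish.
Option E, Option R, Option 20: unused.
Cost = 250×18 + 1150×24 + 300×26 = 39900.

39900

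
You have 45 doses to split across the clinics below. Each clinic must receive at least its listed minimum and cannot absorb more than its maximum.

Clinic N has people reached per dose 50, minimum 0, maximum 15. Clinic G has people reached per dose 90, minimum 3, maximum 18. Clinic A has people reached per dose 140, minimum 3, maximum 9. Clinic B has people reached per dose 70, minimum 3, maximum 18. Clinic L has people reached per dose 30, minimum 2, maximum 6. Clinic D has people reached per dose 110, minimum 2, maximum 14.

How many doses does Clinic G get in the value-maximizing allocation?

17

Meeting every minimum uses 0+3+3+3+2+2 = 13 doses, leaving 32.
Highest people reached per dose first: Clinic A 140 > Clinic D 110 > Clinic G 90 > Clinic B 70 > Clinic N 50 > Clinic L 30.
Clinic A: +6 to 9 (cap) → 26 left.
Clinic D takes 12 more to reach its cap of 14 → 14 left.
Clinic G has room for 15 more but only 14 remain, so it gets 17.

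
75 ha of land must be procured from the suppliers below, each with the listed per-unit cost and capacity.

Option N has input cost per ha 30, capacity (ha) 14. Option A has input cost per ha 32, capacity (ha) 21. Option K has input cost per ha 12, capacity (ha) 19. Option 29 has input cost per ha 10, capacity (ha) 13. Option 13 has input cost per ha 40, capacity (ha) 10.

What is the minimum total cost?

Fill from the cheapest supplier first.
Take 13 from Option 29 at 10 — need 62 more.
Option K at 12: take all 19 ha — 43 still needed.
Option N (30): use full 14 — 29 ha to go.
Option A at 32: take all 21 ha — 8 still needed.
Option 13 at 40: take 8 of its 10 — requirement met.
Cost = 13×10 + 19×12 + 14×30 + 21×32 + 8×40 = 1770.

1770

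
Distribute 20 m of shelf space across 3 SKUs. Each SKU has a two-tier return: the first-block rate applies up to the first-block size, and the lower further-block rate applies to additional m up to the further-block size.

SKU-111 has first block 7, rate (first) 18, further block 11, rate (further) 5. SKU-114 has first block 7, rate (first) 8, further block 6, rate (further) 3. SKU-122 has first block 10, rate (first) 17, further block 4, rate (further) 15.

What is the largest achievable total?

Order all 6 blocks by rate: SKU-111/first 18 > SKU-122/first 17 > SKU-122/second 15 > SKU-114/first 8 > SKU-111/second 5 > SKU-114/second 3.
SKU-111/first (18): +7 → 13 left.
Fill SKU-122 first block (10 at 17) → 3 left.
SKU-122/second: +3 of 4 at 15; pool empty.
Total = 18×7 + 17×10 + 15×3 = 341.

341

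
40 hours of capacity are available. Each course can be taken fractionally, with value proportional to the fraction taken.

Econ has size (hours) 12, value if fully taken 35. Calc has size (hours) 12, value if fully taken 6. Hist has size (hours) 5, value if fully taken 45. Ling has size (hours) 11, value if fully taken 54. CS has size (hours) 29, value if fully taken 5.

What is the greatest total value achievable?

Best value per unit of size first: Hist 45/5≈9, Ling 54/11≈4.91, Econ 35/12≈2.92, Calc 6/12≈0.5, CS 5/29≈0.172.
Hist: take in full, 5 hours for value 45 — 35 left.
All 11 hours of Ling fit (value 54) — 24 remain.
Econ: take in full, 12 hours for value 35 — 12 left.
Take all of Calc (12 hours, value 6) — 0 hours left.
Total value = 140.

140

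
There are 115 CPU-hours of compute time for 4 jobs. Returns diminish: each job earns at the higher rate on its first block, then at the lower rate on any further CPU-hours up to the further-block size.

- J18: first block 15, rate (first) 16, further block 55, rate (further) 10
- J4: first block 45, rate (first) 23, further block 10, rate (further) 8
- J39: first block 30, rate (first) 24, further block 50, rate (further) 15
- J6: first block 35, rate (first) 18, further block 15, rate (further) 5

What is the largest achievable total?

2465

Treat each block as its own option and order by rate: J39/T1 24 > J4/T1 23 > J6/T1 18 > J18/T1 16 > J39/T2 15 > J18/T2 10 > J4/T2 8 > J6/T2 5.
J39 T1 at 24: fill all 30 ; 85 left.
J4 T1 at 23: fill all 45 ; 40 left.
Fill J6 T1 block (35 at 18) ; 5 left.
J18 T1 at 16: only 5 left, fill 5.
Total = 24×30 + 23×45 + 18×35 + 16×5 = 2465.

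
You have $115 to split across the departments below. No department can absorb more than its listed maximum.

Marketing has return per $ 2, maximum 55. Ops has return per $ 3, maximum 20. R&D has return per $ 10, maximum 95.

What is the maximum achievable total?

1010

Highest return per $ first: R&D 10 > Ops 3 > Marketing 2.
R&D: +95 to 95 (cap) ; 20 left.
Ops: +20 to 20 (cap) ; 0 left.
Total = 3×20 + 10×95 = 1010.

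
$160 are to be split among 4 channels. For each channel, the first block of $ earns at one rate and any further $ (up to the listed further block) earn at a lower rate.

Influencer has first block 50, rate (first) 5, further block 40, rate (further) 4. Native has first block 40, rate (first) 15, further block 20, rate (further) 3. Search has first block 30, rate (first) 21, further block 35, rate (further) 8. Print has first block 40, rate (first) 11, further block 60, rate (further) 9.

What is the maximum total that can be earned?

2120

Rank every tier by rate: Search/tier1 21 > Native/tier1 15 > Print/tier1 11 > Print/tier2 9 > Search/tier2 8 > Influencer/tier1 5 > Influencer/tier2 4 > Native/tier2 3.
Search tier1 at 21: fill all 30 ; 130 left.
Native/tier1 (15): +40 ; 90 left.
Print/tier1 (11): +40 ; 50 left.
Print/tier2: +50 of 60 at 9; pool empty.
Total = 21×30 + 15×40 + 11×40 + 9×50 = 2120.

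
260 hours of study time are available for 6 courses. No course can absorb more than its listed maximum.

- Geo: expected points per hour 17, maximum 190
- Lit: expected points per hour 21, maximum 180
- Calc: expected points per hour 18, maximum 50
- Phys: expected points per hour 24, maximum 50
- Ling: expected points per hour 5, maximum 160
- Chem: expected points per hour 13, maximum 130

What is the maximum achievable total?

5520

Order the courses by expected points per hour: Phys 24 > Lit 21 > Calc 18 > Geo 17 > Chem 13 > Ling 5.
Give Phys 50 to hit its cap of 50 → 210 left.
Give Lit 180 to hit its cap of 180 → 30 left.
Calc: +30 (room for 50) → 30. Pool exhausted.
Total = 21×180 + 18×30 + 24×50 = 5520.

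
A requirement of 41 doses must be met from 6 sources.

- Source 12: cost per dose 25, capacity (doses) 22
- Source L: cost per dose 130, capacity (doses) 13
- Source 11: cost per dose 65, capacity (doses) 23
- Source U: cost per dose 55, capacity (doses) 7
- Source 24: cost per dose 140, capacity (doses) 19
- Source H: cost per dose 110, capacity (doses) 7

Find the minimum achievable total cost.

Fill from the cheapest source first.
Take 22 from Source 12 at 25 → need 19 more.
Source U at 55: take all 7 doses → 12 still needed.
Source 11 at 65: take 12 of its 23 → requirement met.
Source H, Source L, Source 24: unused.
Cost = 22×25 + 7×55 + 12×65 = 1715.

1715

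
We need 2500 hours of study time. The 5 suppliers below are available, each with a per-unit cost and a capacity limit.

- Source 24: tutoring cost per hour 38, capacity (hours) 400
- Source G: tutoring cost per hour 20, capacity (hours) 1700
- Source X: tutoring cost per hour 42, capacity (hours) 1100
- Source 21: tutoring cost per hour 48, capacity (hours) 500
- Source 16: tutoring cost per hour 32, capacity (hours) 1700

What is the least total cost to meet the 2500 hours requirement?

Cheapest first:
Take 1700 from Source G at 20 ; need 800 more.
Take 800 from Source 16 at 32 to finish.
Source 24, Source X, Source 21: unused.
Cost = 1700×20 + 800×32 = 59600.

59600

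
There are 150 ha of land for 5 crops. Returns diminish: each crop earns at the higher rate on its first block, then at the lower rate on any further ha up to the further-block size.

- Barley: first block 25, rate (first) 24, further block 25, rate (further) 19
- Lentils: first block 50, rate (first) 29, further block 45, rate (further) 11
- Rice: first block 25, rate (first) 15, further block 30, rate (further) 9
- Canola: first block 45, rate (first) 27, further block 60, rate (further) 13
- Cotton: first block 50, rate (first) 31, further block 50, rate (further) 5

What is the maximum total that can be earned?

Rank every tier by rate: Cotton/tier1 31 > Lentils/tier1 29 > Canola/tier1 27 > Barley/tier1 24 > Barley/tier2 19 > Rice/tier1 15 > Canola/tier2 13 > Lentils/tier2 11 > Rice/tier2 9 > Cotton/tier2 5.
Fill Cotton tier1 block (50 at 31) — 100 left.
Lentils/tier1 (29): +50 — 50 left.
Fill Canola tier1 block (45 at 27) — 5 left.
Barley tier1 at 24: only 5 left, fill 5.
Total = 31×50 + 29×50 + 27×45 + 24×5 = 4335.

4335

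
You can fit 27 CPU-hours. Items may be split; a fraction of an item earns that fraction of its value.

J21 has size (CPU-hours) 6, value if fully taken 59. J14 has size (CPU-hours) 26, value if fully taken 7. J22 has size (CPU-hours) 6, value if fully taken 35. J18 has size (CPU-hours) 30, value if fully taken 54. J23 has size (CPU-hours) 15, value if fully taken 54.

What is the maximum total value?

148

Rank by value-to-size ratio: J21 59/6≈9.83, J22 35/6≈5.83, J23 54/15≈3.6, J18 54/30≈1.8, J14 7/26≈0.269.
Take all of J21 (6 CPU-hours, value 59) ; 21 CPU-hours left.
Take all of J22 (6 CPU-hours, value 35) ; 15 CPU-hours left.
J23: take in full, 15 CPU-hours for value 54 ; 0 left.
Total value = 148.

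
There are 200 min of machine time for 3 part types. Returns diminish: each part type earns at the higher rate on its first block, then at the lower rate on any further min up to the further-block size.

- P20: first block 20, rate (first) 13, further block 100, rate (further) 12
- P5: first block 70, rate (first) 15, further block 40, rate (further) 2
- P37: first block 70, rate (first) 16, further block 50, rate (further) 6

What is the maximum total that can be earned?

2910

Rank every tier by rate: P37/tier1 16 > P5/tier1 15 > P20/tier1 13 > P20/tier2 12 > P37/tier2 6 > P5/tier2 2.
Fill P37 tier1 block (70 at 16) — 130 left.
Fill P5 tier1 block (70 at 15) — 60 left.
P20/tier1 (13): +20 — 40 left.
40 remain; put them into P20 tier2 at 12.
Total = 16×70 + 15×70 + 13×20 + 12×40 = 2910.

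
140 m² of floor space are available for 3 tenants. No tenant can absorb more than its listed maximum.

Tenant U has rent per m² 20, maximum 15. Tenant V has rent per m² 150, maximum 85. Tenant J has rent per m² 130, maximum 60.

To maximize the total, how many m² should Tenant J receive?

55

Order the tenants by rent per m²: Tenant V 150 > Tenant J 130 > Tenant U 20.
Give Tenant V 85 to hit its cap of 85 — 55 left.
Tenant J: +55 (room for 60) → 55. Pool exhausted.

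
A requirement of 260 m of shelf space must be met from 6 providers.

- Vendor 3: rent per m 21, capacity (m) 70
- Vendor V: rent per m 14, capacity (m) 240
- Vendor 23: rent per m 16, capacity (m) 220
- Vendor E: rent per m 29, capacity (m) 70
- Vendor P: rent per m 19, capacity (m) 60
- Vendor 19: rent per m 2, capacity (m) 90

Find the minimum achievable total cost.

2560

Cheapest first:
Vendor 19 (2): use full 90 ; 170 m to go.
Vendor V (14): take the remaining 170 ; done.
Vendor 23, Vendor P, Vendor 3, Vendor E: unused.
Cost = 90×2 + 170×14 = 2560.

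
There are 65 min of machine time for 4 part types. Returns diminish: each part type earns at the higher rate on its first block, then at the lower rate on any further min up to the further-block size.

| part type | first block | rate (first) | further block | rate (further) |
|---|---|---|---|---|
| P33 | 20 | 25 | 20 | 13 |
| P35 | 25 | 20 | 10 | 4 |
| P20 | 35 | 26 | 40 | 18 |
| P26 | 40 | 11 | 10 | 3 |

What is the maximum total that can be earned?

1610

Order all 8 blocks by rate: P20/first 26 > P33/first 25 > P35/first 20 > P20/second 18 > P33/second 13 > P26/first 11 > P35/second 4 > P26/second 3.
P20 first at 26: fill all 35 ; 30 left.
Fill P33 first block (20 at 25) ; 10 left.
P35/first: +10 of 25 at 20; pool empty.
Total = 26×35 + 25×20 + 20×10 = 1610.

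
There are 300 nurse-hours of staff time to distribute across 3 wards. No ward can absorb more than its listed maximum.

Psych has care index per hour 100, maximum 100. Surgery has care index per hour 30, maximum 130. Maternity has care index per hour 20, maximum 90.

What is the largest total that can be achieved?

Highest care index per hour first: Psych 100 > Surgery 30 > Maternity 20.
Psych takes 100 to reach its cap of 100 → 200 left.
Surgery: +130 to 130 (cap) → 70 left.
Only 70 left; Maternity takes them to reach 70.
Total = 100×100 + 30×130 + 20×70 = 15300.

15300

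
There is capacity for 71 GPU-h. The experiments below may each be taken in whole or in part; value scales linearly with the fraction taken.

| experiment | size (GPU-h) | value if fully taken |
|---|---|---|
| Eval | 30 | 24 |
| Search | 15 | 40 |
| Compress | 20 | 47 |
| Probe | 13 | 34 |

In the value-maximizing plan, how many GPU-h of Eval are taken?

Rank by value-to-size ratio: Search 40/15≈2.67, Probe 34/13≈2.62, Compress 47/20≈2.35, Eval 24/30≈0.8.
Search: take in full, 15 GPU-h for value 40 — 56 left.
Take all of Probe (13 GPU-h, value 34) — 43 GPU-h left.
Take all of Compress (20 GPU-h, value 47) — 23 GPU-h left.
Only 23 GPU-h remain; take 23/30 of Eval for value 24×23/30 = 18.4.

23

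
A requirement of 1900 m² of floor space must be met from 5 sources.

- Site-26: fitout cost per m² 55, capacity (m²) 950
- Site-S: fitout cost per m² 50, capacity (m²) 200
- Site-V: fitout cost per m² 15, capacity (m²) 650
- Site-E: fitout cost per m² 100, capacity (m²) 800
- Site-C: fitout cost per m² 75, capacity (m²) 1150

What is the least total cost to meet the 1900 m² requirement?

79500

Cheapest first:
Site-V (15): use full 650 ; 1250 m² to go.
Take 200 from Site-S at 50 ; need 1050 more.
Site-26 (55): use full 950 ; 100 m² to go.
Take 100 from Site-C at 75 to finish.
Site-E: unused.
Cost = 650×15 + 200×50 + 950×55 + 100×75 = 79500.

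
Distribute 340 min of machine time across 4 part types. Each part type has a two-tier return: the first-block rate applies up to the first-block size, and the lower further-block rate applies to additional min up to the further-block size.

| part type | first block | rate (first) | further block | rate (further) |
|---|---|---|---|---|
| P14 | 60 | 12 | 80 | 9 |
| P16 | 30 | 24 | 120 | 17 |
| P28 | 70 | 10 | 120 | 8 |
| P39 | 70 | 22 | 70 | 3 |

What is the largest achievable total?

5620

Rank every tier by rate: P16/tier1 24 > P39/tier1 22 > P16/tier2 17 > P14/tier1 12 > P28/tier1 10 > P14/tier2 9 > P28/tier2 8 > P39/tier2 3.
Fill P16 tier1 block (30 at 24) → 310 left.
P39/tier1 (22): +70 → 240 left.
P16 tier2 at 17: fill all 120 → 120 left.
P14/tier1 (12): +60 → 60 left.
60 remain; put them into P28 tier1 at 10.
Total = 24×30 + 22×70 + 17×120 + 12×60 + 10×60 = 5620.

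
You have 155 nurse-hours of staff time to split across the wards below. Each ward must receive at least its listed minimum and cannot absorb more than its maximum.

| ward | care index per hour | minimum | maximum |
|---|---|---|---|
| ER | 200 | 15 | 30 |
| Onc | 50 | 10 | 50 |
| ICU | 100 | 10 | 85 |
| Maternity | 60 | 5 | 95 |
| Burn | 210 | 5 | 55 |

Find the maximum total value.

Meeting every minimum uses 15+10+10+5+5 = 45 nurse-hours, leaving 110.
Rank by care index per hour: Burn 210 > ER 200 > ICU 100 > Maternity 60 > Onc 50.
Give Burn 50 more to hit its cap of 55 → 60 left.
Give ER 15 more to hit its cap of 30 → 45 left.
ICU: +45 (room for 75) → 55. Pool exhausted.
Total = 200×30 + 50×10 + 100×55 + 60×5 + 210×55 = 23850.

23850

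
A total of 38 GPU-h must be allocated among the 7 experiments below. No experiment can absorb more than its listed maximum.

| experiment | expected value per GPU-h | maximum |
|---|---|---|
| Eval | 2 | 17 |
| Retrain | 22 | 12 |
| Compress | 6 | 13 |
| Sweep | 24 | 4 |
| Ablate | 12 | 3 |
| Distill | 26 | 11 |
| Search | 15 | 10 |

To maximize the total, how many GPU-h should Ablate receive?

Order the experiments by expected value per GPU-h: Distill 26 > Sweep 24 > Retrain 22 > Search 15 > Ablate 12 > Compress 6 > Eval 2.
Give Distill 11 to hit its cap of 11 ; 27 left.
Sweep takes 4 to reach its cap of 4 ; 23 left.
Retrain: +12 to 12 (cap) ; 11 left.
Search: +10 to 10 (cap) ; 1 left.
Only 1 left; Ablate takes them to reach 1.

1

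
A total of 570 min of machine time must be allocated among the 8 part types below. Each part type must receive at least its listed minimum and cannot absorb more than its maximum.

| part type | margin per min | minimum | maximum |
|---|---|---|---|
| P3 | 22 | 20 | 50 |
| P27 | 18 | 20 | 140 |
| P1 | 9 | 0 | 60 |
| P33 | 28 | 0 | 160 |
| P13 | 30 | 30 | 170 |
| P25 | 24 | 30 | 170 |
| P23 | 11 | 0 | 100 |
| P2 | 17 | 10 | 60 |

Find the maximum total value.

15070

Meeting every minimum uses 20+20+0+0+30+30+0+10 = 110 min, leaving 460.
Highest margin per min first: P13 30 > P33 28 > P25 24 > P3 22 > P27 18 > P2 17 > P23 11 > P1 9.
P13: +140 to 170 (cap) ; 320 left.
P33: +160 to 160 (cap) ; 160 left.
P25: +140 to 170 (cap) ; 20 left.
P3 has room for 30 more but only 20 remain, so it gets 40.
Total = 22×40 + 18×20 + 28×160 + 30×170 + 24×170 + 17×10 = 15070.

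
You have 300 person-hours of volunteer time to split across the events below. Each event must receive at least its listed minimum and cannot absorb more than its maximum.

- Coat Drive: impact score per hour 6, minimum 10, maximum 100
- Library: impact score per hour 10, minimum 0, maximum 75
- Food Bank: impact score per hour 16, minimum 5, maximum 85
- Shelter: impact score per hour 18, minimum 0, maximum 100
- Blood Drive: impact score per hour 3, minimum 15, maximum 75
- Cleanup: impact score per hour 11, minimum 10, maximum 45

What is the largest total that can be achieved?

Meeting every minimum uses 10+0+5+0+15+10 = 40 person-hours, leaving 260.
Highest impact score per hour first: Shelter 18 > Food Bank 16 > Cleanup 11 > Library 10 > Coat Drive 6 > Blood Drive 3.
Shelter: +100 to 100 (cap) — 160 left.
Food Bank takes 80 more to reach its cap of 85 — 80 left.
Give Cleanup 35 more to hit its cap of 45 — 45 left.
Only 45 left; Library takes them to reach 45.
Total = 6×10 + 10×45 + 16×85 + 18×100 + 3×15 + 11×45 = 4210.

4210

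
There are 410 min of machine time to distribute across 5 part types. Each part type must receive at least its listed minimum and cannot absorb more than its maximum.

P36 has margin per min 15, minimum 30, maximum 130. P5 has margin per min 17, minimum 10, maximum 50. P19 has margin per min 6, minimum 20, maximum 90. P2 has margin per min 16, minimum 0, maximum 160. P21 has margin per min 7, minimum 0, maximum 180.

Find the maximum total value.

Meeting every minimum uses 30+10+20+0+0 = 60 min, leaving 350.
Rank by margin per min: P5 17 > P2 16 > P36 15 > P21 7 > P19 6.
P5 takes 40 more to reach its cap of 50 → 310 left.
P2: +160 to 160 (cap) → 150 left.
P36: +100 to 130 (cap) → 50 left.
Only 50 left; P21 takes them to reach 50.
Total = 15×130 + 17×50 + 6×20 + 16×160 + 7×50 = 5830.

5830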